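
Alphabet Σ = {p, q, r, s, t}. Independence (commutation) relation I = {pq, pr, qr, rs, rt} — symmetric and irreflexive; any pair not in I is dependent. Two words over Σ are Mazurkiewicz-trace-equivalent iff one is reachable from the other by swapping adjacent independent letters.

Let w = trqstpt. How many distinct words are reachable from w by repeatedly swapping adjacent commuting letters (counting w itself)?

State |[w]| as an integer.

#0=t has no predecessor
#1=r has no predecessor
#2=q depends on [0:t]
#3=s depends on [2:q]
#4=t depends on [3:s]
#5=p depends on [4:t]
#6=t depends on [5:p]
sources: [0:t, 1:r]
N(rest) = Σ N(rest − s) over sources s of rest; N(one piece) = 1:
  size 1 → [1]=1  [6]=1
  size 2 → [1,6]=2  [5,6]=1
  size 3 → [1,5,6]=3  [4,5,6]=1
  size 4 → [1,4,5,6]=4  [3,4,5,6]=1
  size 5 → [1,3,4,5,6]=5  [2,3,4,5,6]=1
  first=0(t) contributes 6
  first=1(r) contributes 1
|[w]| = 7

7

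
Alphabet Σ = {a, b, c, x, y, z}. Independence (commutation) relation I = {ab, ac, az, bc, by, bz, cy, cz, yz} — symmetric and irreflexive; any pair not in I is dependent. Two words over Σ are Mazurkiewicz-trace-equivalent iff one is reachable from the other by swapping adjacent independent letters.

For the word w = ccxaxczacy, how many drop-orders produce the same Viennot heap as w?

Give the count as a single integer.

#0=c has no predecessor
#1=c depends on [0:c]
#2=x depends on [1:c]
#3=a depends on [2:x]
#4=x depends on [3:a]
#5=c depends on [4:x]
#6=z depends on [4:x]
#7=a depends on [4:x]
#8=c depends on [5:c]
#9=y depends on [7:a]
sources: [0:c]
N(rest) = Σ N(rest − s) over sources s of rest; N(one piece) = 1:
  size 1 → [6]=1  [8]=1  [9]=1
  size 2 → [5,8]=1  [6,8]=2  [6,9]=2  [7,9]=1  [8,9]=2
  size 3 → [5,6,8]=3  [5,8,9]=3  [6,7,9]=3  [6,8,9]=6  [7,8,9]=3
  size 4 → [5,6,8,9]=12  [5,7,8,9]=6  [6,7,8,9]=12
  size 5 → [5,6,7,8,9]=30
  size 6 → [4,5,6,7,8,9]=30
  size 7 → [3,4,5,6,7,8,9]=30
  size 8 → [2,3,4,5,6,7,8,9]=30
  first=0(c) contributes 30

30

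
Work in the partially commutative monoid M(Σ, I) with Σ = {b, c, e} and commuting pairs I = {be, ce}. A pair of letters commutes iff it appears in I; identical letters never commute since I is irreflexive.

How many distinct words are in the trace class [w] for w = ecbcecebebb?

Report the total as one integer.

330

#0=e has no predecessor
#1=c has no predecessor
#2=b depends on [1:c]
#3=c depends on [2:b]
#4=e depends on [0:e]
#5=c depends on [3:c]
#6=e depends on [4:e]
#7=b depends on [5:c]
#8=e depends on [6:e]
#9=b depends on [7:b]
#10=b depends on [9:b]
sources: [0:e, 1:c]
N(rest) = Σ N(rest − s) over sources s of rest; N(one piece) = 1:
  size 1 → [8]=1  [10]=1
  size 2 → [6,8]=1  [8,10]=2  [9,10]=1
  size 3 → [4,6,8]=1  [6,8,10]=3  [7,9,10]=1  [8,9,10]=3
  size 4 → [0,4,6,8]=1  [4,6,8,10]=4  [5,7,9,10]=1  [6,8,9,10]=6  [7,8,9,10]=4
  size 5 → [0,4,6,8,10]=5  [3,5,7,9,10]=1  [4,6,8,9,10]=10  [5,7,8,9,10]=5  [6,7,8,9,10]=10
  size 6 → [0,4,6,8,9,10]=15  [2,3,5,7,9,10]=1  [3,5,7,8,9,10]=6  [4,6,7,8,9,10]=20  [5,6,7,8,9,10]=15
  size 7 → [0,4,6,7,8,9,10]=35  [1,2,3,5,7,9,10]=1  [2,3,5,7,8,9,10]=7  [3,5,6,7,8,9,10]=21  [4,5,6,7,8,9,10]=35
  size 8 → [0,4,5,6,7,8,9,10]=70  [1,2,3,5,7,8,9,10]=8  [2,3,5,6,7,8,9,10]=28  [3,4,5,6,7,8,9,10]=56
  size 9 → [0,3,4,5,6,7,8,9,10]=126  [1,2,3,5,6,7,8,9,10]=36  [2,3,4,5,6,7,8,9,10]=84
  first=0(e) contributes 120
  first=1(c) contributes 210
|[w]| = 330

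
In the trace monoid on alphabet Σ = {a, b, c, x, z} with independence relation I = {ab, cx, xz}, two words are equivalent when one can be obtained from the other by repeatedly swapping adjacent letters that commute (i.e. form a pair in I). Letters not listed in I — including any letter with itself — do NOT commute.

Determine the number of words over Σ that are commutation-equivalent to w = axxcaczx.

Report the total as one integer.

9

0(a) covers ∅
1(x) covers 0:a
2(x) covers 1:x
3(c) covers 0:a
4(a) covers 2:x, 3:c
5(c) covers 4:a
6(z) covers 5:c
7(x) covers 4:a
floor of heap: 0:a
completions by unplaced set U, small U first (add the entries for U minus each lowest piece of U):
  |U|=1: {6}:1  {7}:1
  |U|=2: {5,6}:1  {6,7}:2
  |U|=3: {5,6,7}:3
  |U|=4: {4,5,6,7}:3
  |U|=5: {2,4,5,6,7}:3  {3,4,5,6,7}:3
  |U|=6: {1,2,4,5,6,7}:3  {2,3,4,5,6,7}:6
  start at 0(a): 9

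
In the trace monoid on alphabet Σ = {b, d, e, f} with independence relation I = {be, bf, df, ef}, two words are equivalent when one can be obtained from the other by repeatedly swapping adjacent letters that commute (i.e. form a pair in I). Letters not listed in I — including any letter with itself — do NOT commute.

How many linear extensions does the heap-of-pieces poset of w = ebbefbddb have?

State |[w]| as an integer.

90

0(e) covers ∅
1(b) covers ∅
2(b) covers 1:b
3(e) covers 0:e
4(f) covers ∅
5(b) covers 2:b
6(d) covers 3:e, 5:b
7(d) covers 6:d
8(b) covers 7:d
floor of heap: 0:e, 1:b, 4:f
completions by unplaced set U, small U first (add the entries for U minus each lowest piece of U):
  |U|=1: {4}:1  {8}:1
  |U|=2: {4,8}:2  {7,8}:1
  |U|=3: {4,7,8}:3  {6,7,8}:1
  |U|=4: {3,6,7,8}:1  {4,6,7,8}:4  {5,6,7,8}:1
  |U|=5: {0,3,6,7,8}:1  {2,5,6,7,8}:1  {3,4,6,7,8}:5  {3,5,6,7,8}:2  {4,5,6,7,8}:5
  |U|=6: {0,3,4,6,7,8}:6  {0,3,5,6,7,8}:3  {1,2,5,6,7,8}:1  {2,3,5,6,7,8}:3  {2,4,5,6,7,8}:6  {3,4,5,6,7,8}:12
  |U|=7: {0,2,3,5,6,7,8}:6  {0,3,4,5,6,7,8}:21  {1,2,3,5,6,7,8}:4  {1,2,4,5,6,7,8}:7  {2,3,4,5,6,7,8}:21
  start at 0(e): 32
  start at 1(b): 48
  start at 4(f): 10
sum over floor = 90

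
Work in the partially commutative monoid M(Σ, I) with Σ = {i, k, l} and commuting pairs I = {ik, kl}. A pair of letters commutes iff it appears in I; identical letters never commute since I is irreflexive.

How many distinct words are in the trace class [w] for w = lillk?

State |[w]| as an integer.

5

piece 0:l — minimal
piece 1:i rests on {0:l}
piece 2:l rests on {1:i}
piece 3:l rests on {2:l}
piece 4:k — minimal
minimal pieces: {0:l, 4:k}
ways to finish when only these pieces remain (= sum over removing one remaining piece with nothing left below it):
  1 left: {3}→1  {4}→1
  2 left: {2,3}→1  {3,4}→2
  3 left: {1,2,3}→1  {2,3,4}→3
  placing 0:l first → 4 extensions
  placing 4:k first → 1 extensions
total linear extensions = 5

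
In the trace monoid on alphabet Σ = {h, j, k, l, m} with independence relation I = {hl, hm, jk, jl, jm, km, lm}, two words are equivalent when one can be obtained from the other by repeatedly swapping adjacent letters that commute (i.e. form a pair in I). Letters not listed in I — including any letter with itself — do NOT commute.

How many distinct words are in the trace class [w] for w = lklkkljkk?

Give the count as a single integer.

#0=l has no predecessor
#1=k depends on [0:l]
#2=l depends on [1:k]
#3=k depends on [2:l]
#4=k depends on [3:k]
#5=l depends on [4:k]
#6=j has no predecessor
#7=k depends on [5:l]
#8=k depends on [7:k]
sources: [0:l, 6:j]
N(rest) = Σ N(rest − s) over sources s of rest; N(one piece) = 1:
  size 1 → [6]=1  [8]=1
  size 2 → [6,8]=2  [7,8]=1
  size 3 → [5,7,8]=1  [6,7,8]=3
  size 4 → [4,5,7,8]=1  [5,6,7,8]=4
  size 5 → [3,4,5,7,8]=1  [4,5,6,7,8]=5
  size 6 → [2,3,4,5,7,8]=1  [3,4,5,6,7,8]=6
  size 7 → [1,2,3,4,5,7,8]=1  [2,3,4,5,6,7,8]=7
  first=0(l) contributes 8
  first=6(j) contributes 1
|[w]| = 9

9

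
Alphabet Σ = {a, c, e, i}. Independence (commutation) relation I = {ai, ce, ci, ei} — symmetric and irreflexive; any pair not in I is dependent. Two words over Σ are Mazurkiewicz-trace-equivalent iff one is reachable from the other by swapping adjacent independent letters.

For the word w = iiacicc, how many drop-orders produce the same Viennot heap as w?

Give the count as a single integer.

drop 0:i onto floor
drop 1:i onto {0:i}
drop 2:a onto floor
drop 3:c onto {2:a}
drop 4:i onto {1:i}
drop 5:c onto {3:c}
drop 6:c onto {5:c}
ground layer = {0:i, 2:a}
drop-orders for the pieces not yet dropped (sum over which currently-grounded one goes next):
  1 to go: {4} 1  {6} 1
  2 to go: {1,4} 1  {4,6} 2  {5,6} 1
  3 to go: {0,1,4} 1  {1,4,6} 3  {3,5,6} 1  {4,5,6} 3
  4 to go: {0,1,4,6} 4  {1,4,5,6} 6  {2,3,5,6} 1  {3,4,5,6} 4
  5 to go: {0,1,4,5,6} 10  {1,3,4,5,6} 10  {2,3,4,5,6} 5
  if 0:i drops first: 15 orders
  if 2:a drops first: 20 orders
heap linearizations: 35

35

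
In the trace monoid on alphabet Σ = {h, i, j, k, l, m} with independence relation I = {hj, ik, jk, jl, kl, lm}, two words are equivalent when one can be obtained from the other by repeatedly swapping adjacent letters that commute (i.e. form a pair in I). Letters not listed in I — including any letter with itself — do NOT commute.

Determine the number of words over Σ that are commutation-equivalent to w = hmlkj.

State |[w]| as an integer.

8

0(h) covers ∅
1(m) covers 0:h
2(l) covers 0:h
3(k) covers 1:m
4(j) covers 1:m
floor of heap: 0:h
completions by unplaced set U, small U first (add the entries for U minus each lowest piece of U):
  |U|=1: {2}:1  {3}:1  {4}:1
  |U|=2: {2,3}:2  {2,4}:2  {3,4}:2
  |U|=3: {1,3,4}:2  {2,3,4}:6
  start at 0(h): 8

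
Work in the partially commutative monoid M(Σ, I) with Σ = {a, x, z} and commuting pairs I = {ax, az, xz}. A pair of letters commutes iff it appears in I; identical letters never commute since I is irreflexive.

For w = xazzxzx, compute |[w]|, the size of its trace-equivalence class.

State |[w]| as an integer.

#0=x has no predecessor
#1=a has no predecessor
#2=z has no predecessor
#3=z depends on [2:z]
#4=x depends on [0:x]
#5=z depends on [3:z]
#6=x depends on [4:x]
sources: [0:x, 1:a, 2:z]
N(rest) = Σ N(rest − s) over sources s of rest; N(one piece) = 1:
  size 1 → [1]=1  [5]=1  [6]=1
  size 2 → [1,5]=2  [1,6]=2  [3,5]=1  [4,6]=1  [5,6]=2
  size 3 → [0,4,6]=1  [1,3,5]=3  [1,4,6]=3  [1,5,6]=6  [2,3,5]=1  [3,5,6]=3  [4,5,6]=3
  size 4 → [0,1,4,6]=4  [0,4,5,6]=4  [1,2,3,5]=4  [1,3,5,6]=12  [1,4,5,6]=12  [2,3,5,6]=4  [3,4,5,6]=6
  size 5 → [0,1,4,5,6]=20  [0,3,4,5,6]=10  [1,2,3,5,6]=20  [1,3,4,5,6]=30  [2,3,4,5,6]=10
  first=0(x) contributes 60
  first=1(a) contributes 20
  first=2(z) contributes 60
|[w]| = 140

140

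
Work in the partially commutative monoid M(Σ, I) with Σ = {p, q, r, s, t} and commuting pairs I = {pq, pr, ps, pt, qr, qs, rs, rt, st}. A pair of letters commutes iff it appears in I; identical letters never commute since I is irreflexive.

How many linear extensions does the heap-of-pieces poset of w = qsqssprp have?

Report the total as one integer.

#0=q has no predecessor
#1=s has no predecessor
#2=q depends on [0:q]
#3=s depends on [1:s]
#4=s depends on [3:s]
#5=p has no predecessor
#6=r has no predecessor
#7=p depends on [5:p]
sources: [0:q, 1:s, 5:p, 6:r]
N(rest) = Σ N(rest − s) over sources s of rest; N(one piece) = 1:
  size 1 → [2]=1  [4]=1  [6]=1  [7]=1
  size 2 → [0,2]=1  [2,4]=2  [2,6]=2  [2,7]=2  [3,4]=1  [4,6]=2  [4,7]=2  [5,7]=1  [6,7]=2
  size 3 → [0,2,4]=3  [0,2,6]=3  [0,2,7]=3  [1,3,4]=1  [2,3,4]=3  [2,4,6]=6  [2,4,7]=6  [2,5,7]=3  [2,6,7]=6  [3,4,6]=3  [3,4,7]=3  [4,5,7]=3  [4,6,7]=6  [5,6,7]=3
  size 4 → [0,2,3,4]=6  [0,2,4,6]=12  [0,2,4,7]=12  [0,2,5,7]=6  [0,2,6,7]=12  [1,2,3,4]=4  [1,3,4,6]=4  [1,3,4,7]=4  [2,3,4,6]=12  [2,3,4,7]=12  [2,4,5,7]=12  [2,4,6,7]=24  [2,5,6,7]=12  [3,4,5,7]=6  [3,4,6,7]=12  [4,5,6,7]=12
  size 5 → [0,1,2,3,4]=10  [0,2,3,4,6]=30  [0,2,3,4,7]=30  [0,2,4,5,7]=30  [0,2,4,6,7]=60  [0,2,5,6,7]=30  [1,2,3,4,6]=20  [1,2,3,4,7]=20  [1,3,4,5,7]=10  [1,3,4,6,7]=20  [2,3,4,5,7]=30  [2,3,4,6,7]=60  [2,4,5,6,7]=60  [3,4,5,6,7]=30
  size 6 → [0,1,2,3,4,6]=60  [0,1,2,3,4,7]=60  [0,2,3,4,5,7]=90  [0,2,3,4,6,7]=180  [0,2,4,5,6,7]=180  [1,2,3,4,5,7]=60  [1,2,3,4,6,7]=120  [1,3,4,5,6,7]=60  [2,3,4,5,6,7]=180
  first=0(q) contributes 420
  first=1(s) contributes 630
  first=5(p) contributes 420
  first=6(r) contributes 210
|[w]| = 1680

1680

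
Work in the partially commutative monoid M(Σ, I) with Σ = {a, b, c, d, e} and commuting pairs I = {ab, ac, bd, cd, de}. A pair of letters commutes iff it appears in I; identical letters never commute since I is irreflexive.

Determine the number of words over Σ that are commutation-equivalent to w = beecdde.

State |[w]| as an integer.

#0=b has no predecessor
#1=e depends on [0:b]
#2=e depends on [1:e]
#3=c depends on [2:e]
#4=d has no predecessor
#5=d depends on [4:d]
#6=e depends on [3:c]
sources: [0:b, 4:d]
N(rest) = Σ N(rest − s) over sources s of rest; N(one piece) = 1:
  size 1 → [5]=1  [6]=1
  size 2 → [3,6]=1  [4,5]=1  [5,6]=2
  size 3 → [2,3,6]=1  [3,5,6]=3  [4,5,6]=3
  size 4 → [1,2,3,6]=1  [2,3,5,6]=4  [3,4,5,6]=6
  size 5 → [0,1,2,3,6]=1  [1,2,3,5,6]=5  [2,3,4,5,6]=10
  first=0(b) contributes 15
  first=4(d) contributes 6
|[w]| = 21

21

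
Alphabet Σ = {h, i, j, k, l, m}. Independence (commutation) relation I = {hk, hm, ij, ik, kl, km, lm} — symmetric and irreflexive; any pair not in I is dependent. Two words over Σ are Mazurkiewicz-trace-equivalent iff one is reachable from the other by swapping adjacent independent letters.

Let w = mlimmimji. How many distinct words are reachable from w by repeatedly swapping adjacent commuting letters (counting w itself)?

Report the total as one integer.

#0=m has no predecessor
#1=l has no predecessor
#2=i depends on [0:m, 1:l]
#3=m depends on [2:i]
#4=m depends on [3:m]
#5=i depends on [4:m]
#6=m depends on [5:i]
#7=j depends on [6:m]
#8=i depends on [6:m]
sources: [0:m, 1:l]
N(rest) = Σ N(rest − s) over sources s of rest; N(one piece) = 1:
  size 1 → [7]=1  [8]=1
  size 2 → [7,8]=2
  size 3 → [6,7,8]=2
  size 4 → [5,6,7,8]=2
  size 5 → [4,5,6,7,8]=2
  size 6 → [3,4,5,6,7,8]=2
  size 7 → [2,3,4,5,6,7,8]=2
  first=0(m) contributes 2
  first=1(l) contributes 2
|[w]| = 4

4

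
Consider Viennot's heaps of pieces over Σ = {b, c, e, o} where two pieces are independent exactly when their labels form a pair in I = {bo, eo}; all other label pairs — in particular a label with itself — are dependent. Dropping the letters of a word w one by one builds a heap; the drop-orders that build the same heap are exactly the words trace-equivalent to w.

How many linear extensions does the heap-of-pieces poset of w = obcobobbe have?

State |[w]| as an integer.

0(o) covers ∅
1(b) covers ∅
2(c) covers 0:o, 1:b
3(o) covers 2:c
4(b) covers 2:c
5(o) covers 3:o
6(b) covers 4:b
7(b) covers 6:b
8(e) covers 7:b
floor of heap: 0:o, 1:b
completions by unplaced set U, small U first (add the entries for U minus each lowest piece of U):
  |U|=1: {5}:1  {8}:1
  |U|=2: {3,5}:1  {5,8}:2  {7,8}:1
  |U|=3: {3,5,8}:3  {5,7,8}:3  {6,7,8}:1
  |U|=4: {3,5,7,8}:6  {4,6,7,8}:1  {5,6,7,8}:4
  |U|=5: {3,5,6,7,8}:10  {4,5,6,7,8}:5
  |U|=6: {3,4,5,6,7,8}:15
  |U|=7: {2,3,4,5,6,7,8}:15
  start at 0(o): 15
  start at 1(b): 15
sum over floor = 30

30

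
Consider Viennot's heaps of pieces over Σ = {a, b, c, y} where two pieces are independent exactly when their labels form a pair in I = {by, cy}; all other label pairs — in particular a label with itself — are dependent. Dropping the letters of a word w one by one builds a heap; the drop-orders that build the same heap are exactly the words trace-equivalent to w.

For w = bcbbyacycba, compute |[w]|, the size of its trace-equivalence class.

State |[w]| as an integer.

drop 0:b onto floor
drop 1:c onto {0:b}
drop 2:b onto {1:c}
drop 3:b onto {2:b}
drop 4:y onto floor
drop 5:a onto {3:b, 4:y}
drop 6:c onto {5:a}
drop 7:y onto {5:a}
drop 8:c onto {6:c}
drop 9:b onto {8:c}
drop 10:a onto {7:y, 9:b}
ground layer = {0:b, 4:y}
drop-orders for the pieces not yet dropped (sum over which currently-grounded one goes next):
  1 to go: {10} 1
  2 to go: {7,10} 1  {9,10} 1
  3 to go: {7,9,10} 2  {8,9,10} 1
  4 to go: {6,8,9,10} 1  {7,8,9,10} 3
  5 to go: {6,7,8,9,10} 4
  6 to go: {5,6,7,8,9,10} 4
  7 to go: {3,5,6,7,8,9,10} 4  {4,5,6,7,8,9,10} 4
  8 to go: {2,3,5,6,7,8,9,10} 4  {3,4,5,6,7,8,9,10} 8
  9 to go: {1,2,3,5,6,7,8,9,10} 4  {2,3,4,5,6,7,8,9,10} 12
  if 0:b drops first: 16 orders
  if 4:y drops first: 4 orders
heap linearizations: 20

20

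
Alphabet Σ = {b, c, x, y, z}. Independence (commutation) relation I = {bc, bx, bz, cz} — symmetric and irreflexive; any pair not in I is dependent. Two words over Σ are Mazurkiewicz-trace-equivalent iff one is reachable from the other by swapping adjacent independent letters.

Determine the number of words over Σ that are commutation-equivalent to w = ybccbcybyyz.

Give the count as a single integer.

10

drop 0:y onto floor
drop 1:b onto {0:y}
drop 2:c onto {0:y}
drop 3:c onto {2:c}
drop 4:b onto {1:b}
drop 5:c onto {3:c}
drop 6:y onto {4:b, 5:c}
drop 7:b onto {6:y}
drop 8:y onto {7:b}
drop 9:y onto {8:y}
drop 10:z onto {9:y}
ground layer = {0:y}
drop-orders for the pieces not yet dropped (sum over which currently-grounded one goes next):
  1 to go: {10} 1
  2 to go: {9,10} 1
  3 to go: {8,9,10} 1
  4 to go: {7,8,9,10} 1
  5 to go: {6,7,8,9,10} 1
  6 to go: {4,6,7,8,9,10} 1  {5,6,7,8,9,10} 1
  7 to go: {1,4,6,7,8,9,10} 1  {3,5,6,7,8,9,10} 1  {4,5,6,7,8,9,10} 2
  8 to go: {1,4,5,6,7,8,9,10} 3  {2,3,5,6,7,8,9,10} 1  {3,4,5,6,7,8,9,10} 3
  9 to go: {1,3,4,5,6,7,8,9,10} 6  {2,3,4,5,6,7,8,9,10} 4
  if 0:y drops first: 10 orders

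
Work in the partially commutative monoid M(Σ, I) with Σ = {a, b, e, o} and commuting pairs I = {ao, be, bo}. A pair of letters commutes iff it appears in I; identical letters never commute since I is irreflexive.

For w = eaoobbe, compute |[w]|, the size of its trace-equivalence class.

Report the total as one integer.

#0=e has no predecessor
#1=a depends on [0:e]
#2=o depends on [0:e]
#3=o depends on [2:o]
#4=b depends on [1:a]
#5=b depends on [4:b]
#6=e depends on [1:a, 3:o]
sources: [0:e]
N(rest) = Σ N(rest − s) over sources s of rest; N(one piece) = 1:
  size 1 → [5]=1  [6]=1
  size 2 → [3,6]=1  [4,5]=1  [5,6]=2
  size 3 → [2,3,6]=1  [3,5,6]=3  [4,5,6]=3
  size 4 → [1,4,5,6]=3  [2,3,5,6]=4  [3,4,5,6]=6
  size 5 → [1,3,4,5,6]=9  [2,3,4,5,6]=10
  first=0(e) contributes 19

19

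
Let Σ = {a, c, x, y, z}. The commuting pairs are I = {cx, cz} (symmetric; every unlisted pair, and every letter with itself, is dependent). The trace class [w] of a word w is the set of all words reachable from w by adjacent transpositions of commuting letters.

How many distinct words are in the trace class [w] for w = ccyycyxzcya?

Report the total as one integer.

3

piece 0:c — minimal
piece 1:c rests on {0:c}
piece 2:y rests on {1:c}
piece 3:y rests on {2:y}
piece 4:c rests on {3:y}
piece 5:y rests on {4:c}
piece 6:x rests on {5:y}
piece 7:z rests on {6:x}
piece 8:c rests on {5:y}
piece 9:y rests on {7:z, 8:c}
piece 10:a rests on {9:y}
minimal pieces: {0:c}
ways to finish when only these pieces remain (= sum over removing one remaining piece with nothing left below it):
  1 left: {10}→1
  2 left: {9,10}→1
  3 left: {7,9,10}→1  {8,9,10}→1
  4 left: {6,7,9,10}→1  {7,8,9,10}→2
  5 left: {6,7,8,9,10}→3
  6 left: {5,6,7,8,9,10}→3
  7 left: {4,5,6,7,8,9,10}→3
  8 left: {3,4,5,6,7,8,9,10}→3
  9 left: {2,3,4,5,6,7,8,9,10}→3
  placing 0:c first → 3 extensions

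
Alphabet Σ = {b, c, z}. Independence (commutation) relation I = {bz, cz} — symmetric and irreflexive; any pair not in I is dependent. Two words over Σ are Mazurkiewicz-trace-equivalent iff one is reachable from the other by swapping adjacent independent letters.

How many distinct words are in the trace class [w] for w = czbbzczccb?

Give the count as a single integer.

drop 0:c onto floor
drop 1:z onto floor
drop 2:b onto {0:c}
drop 3:b onto {2:b}
drop 4:z onto {1:z}
drop 5:c onto {3:b}
drop 6:z onto {4:z}
drop 7:c onto {5:c}
drop 8:c onto {7:c}
drop 9:b onto {8:c}
ground layer = {0:c, 1:z}
drop-orders for the pieces not yet dropped (sum over which currently-grounded one goes next):
  1 to go: {6} 1  {9} 1
  2 to go: {4,6} 1  {6,9} 2  {8,9} 1
  3 to go: {1,4,6} 1  {4,6,9} 3  {6,8,9} 3  {7,8,9} 1
  4 to go: {1,4,6,9} 4  {4,6,8,9} 6  {5,7,8,9} 1  {6,7,8,9} 4
  5 to go: {1,4,6,8,9} 10  {3,5,7,8,9} 1  {4,6,7,8,9} 10  {5,6,7,8,9} 5
  6 to go: {1,4,6,7,8,9} 20  {2,3,5,7,8,9} 1  {3,5,6,7,8,9} 6  {4,5,6,7,8,9} 15
  7 to go: {0,2,3,5,7,8,9} 1  {1,4,5,6,7,8,9} 35  {2,3,5,6,7,8,9} 7  {3,4,5,6,7,8,9} 21
  8 to go: {0,2,3,5,6,7,8,9} 8  {1,3,4,5,6,7,8,9} 56  {2,3,4,5,6,7,8,9} 28
  if 0:c drops first: 84 orders
  if 1:z drops first: 36 orders
heap linearizations: 120

120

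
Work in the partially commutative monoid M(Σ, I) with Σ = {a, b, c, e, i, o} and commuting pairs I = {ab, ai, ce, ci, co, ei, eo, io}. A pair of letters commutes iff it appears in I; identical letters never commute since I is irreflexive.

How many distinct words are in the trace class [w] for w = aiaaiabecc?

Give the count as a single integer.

0(a) covers ∅
1(i) covers ∅
2(a) covers 0:a
3(a) covers 2:a
4(i) covers 1:i
5(a) covers 3:a
6(b) covers 4:i
7(e) covers 5:a, 6:b
8(c) covers 5:a, 6:b
9(c) covers 8:c
floor of heap: 0:a, 1:i
completions by unplaced set U, small U first (add the entries for U minus each lowest piece of U):
  |U|=1: {7}:1  {9}:1
  |U|=2: {7,9}:2  {8,9}:1
  |U|=3: {7,8,9}:3
  |U|=4: {5,7,8,9}:3  {6,7,8,9}:3
  |U|=5: {3,5,7,8,9}:3  {4,6,7,8,9}:3  {5,6,7,8,9}:6
  |U|=6: {1,4,6,7,8,9}:3  {2,3,5,7,8,9}:3  {3,5,6,7,8,9}:9  {4,5,6,7,8,9}:9
  |U|=7: {0,2,3,5,7,8,9}:3  {1,4,5,6,7,8,9}:12  {2,3,5,6,7,8,9}:12  {3,4,5,6,7,8,9}:18
  |U|=8: {0,2,3,5,6,7,8,9}:15  {1,3,4,5,6,7,8,9}:30  {2,3,4,5,6,7,8,9}:30
  start at 0(a): 60
  start at 1(i): 45
sum over floor = 105

105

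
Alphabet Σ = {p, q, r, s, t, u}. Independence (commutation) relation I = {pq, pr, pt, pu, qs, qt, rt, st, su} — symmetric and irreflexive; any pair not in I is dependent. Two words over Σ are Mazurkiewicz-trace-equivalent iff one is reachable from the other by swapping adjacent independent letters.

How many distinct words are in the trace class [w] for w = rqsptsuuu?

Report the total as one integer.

147

0(r) covers ∅
1(q) covers 0:r
2(s) covers 0:r
3(p) covers 2:s
4(t) covers ∅
5(s) covers 3:p
6(u) covers 1:q, 4:t
7(u) covers 6:u
8(u) covers 7:u
floor of heap: 0:r, 4:t
completions by unplaced set U, small U first (add the entries for U minus each lowest piece of U):
  |U|=1: {5}:1  {8}:1
  |U|=2: {3,5}:1  {5,8}:2  {7,8}:1
  |U|=3: {2,3,5}:1  {3,5,8}:3  {5,7,8}:3  {6,7,8}:1
  |U|=4: {1,6,7,8}:1  {2,3,5,8}:4  {3,5,7,8}:6  {4,6,7,8}:1  {5,6,7,8}:4
  |U|=5: {1,4,6,7,8}:2  {1,5,6,7,8}:5  {2,3,5,7,8}:10  {3,5,6,7,8}:10  {4,5,6,7,8}:5
  |U|=6: {1,3,5,6,7,8}:15  {1,4,5,6,7,8}:12  {2,3,5,6,7,8}:20  {3,4,5,6,7,8}:15
  |U|=7: {1,2,3,5,6,7,8}:35  {1,3,4,5,6,7,8}:42  {2,3,4,5,6,7,8}:35
  start at 0(r): 112
  start at 4(t): 35
sum over floor = 147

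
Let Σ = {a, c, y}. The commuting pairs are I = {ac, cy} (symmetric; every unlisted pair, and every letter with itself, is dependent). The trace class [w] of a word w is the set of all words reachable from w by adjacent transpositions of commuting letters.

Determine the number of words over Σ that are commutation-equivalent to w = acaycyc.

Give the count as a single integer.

35

piece 0:a — minimal
piece 1:c — minimal
piece 2:a rests on {0:a}
piece 3:y rests on {2:a}
piece 4:c rests on {1:c}
piece 5:y rests on {3:y}
piece 6:c rests on {4:c}
minimal pieces: {0:a, 1:c}
ways to finish when only these pieces remain (= sum over removing one remaining piece with nothing left below it):
  1 left: {5}→1  {6}→1
  2 left: {3,5}→1  {4,6}→1  {5,6}→2
  3 left: {1,4,6}→1  {2,3,5}→1  {3,5,6}→3  {4,5,6}→3
  4 left: {0,2,3,5}→1  {1,4,5,6}→4  {2,3,5,6}→4  {3,4,5,6}→6
  5 left: {0,2,3,5,6}→5  {1,3,4,5,6}→10  {2,3,4,5,6}→10
  placing 0:a first → 20 extensions
  placing 1:c first → 15 extensions
total linear extensions = 35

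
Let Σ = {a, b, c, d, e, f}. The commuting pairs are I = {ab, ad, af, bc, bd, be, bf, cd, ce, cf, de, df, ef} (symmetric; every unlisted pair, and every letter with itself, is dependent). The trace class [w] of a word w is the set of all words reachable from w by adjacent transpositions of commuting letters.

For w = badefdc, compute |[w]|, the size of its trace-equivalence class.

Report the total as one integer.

drop 0:b onto floor
drop 1:a onto floor
drop 2:d onto floor
drop 3:e onto {1:a}
drop 4:f onto floor
drop 5:d onto {2:d}
drop 6:c onto {1:a}
ground layer = {0:b, 1:a, 2:d, 4:f}
drop-orders for the pieces not yet dropped (sum over which currently-grounded one goes next):
  1 to go: {0} 1  {3} 1  {4} 1  {5} 1  {6} 1
  2 to go: {0,3} 2  {0,4} 2  {0,5} 2  {0,6} 2  {2,5} 1  {3,4} 2  {3,5} 2  {3,6} 2  {4,5} 2  {4,6} 2  {5,6} 2
  3 to go: {0,2,5} 3  {0,3,4} 6  {0,3,5} 6  {0,3,6} 6  {0,4,5} 6  {0,4,6} 6  {0,5,6} 6  {1,3,6} 2  {2,3,5} 3  {2,4,5} 3  {2,5,6} 3  {3,4,5} 6  {3,4,6} 6  {3,5,6} 6  {4,5,6} 6
  4 to go: {0,1,3,6} 8  {0,2,3,5} 12  {0,2,4,5} 12  {0,2,5,6} 12  {0,3,4,5} 24  {0,3,4,6} 24  {0,3,5,6} 24  {0,4,5,6} 24  {1,3,4,6} 8  {1,3,5,6} 8  {2,3,4,5} 12  {2,3,5,6} 12  {2,4,5,6} 12  {3,4,5,6} 24
  5 to go: {0,1,3,4,6} 40  {0,1,3,5,6} 40  {0,2,3,4,5} 60  {0,2,3,5,6} 60  {0,2,4,5,6} 60  {0,3,4,5,6} 120  {1,2,3,5,6} 20  {1,3,4,5,6} 40  {2,3,4,5,6} 60
  if 0:b drops first: 120 orders
  if 1:a drops first: 360 orders
  if 2:d drops first: 240 orders
  if 4:f drops first: 120 orders
heap linearizations: 840

840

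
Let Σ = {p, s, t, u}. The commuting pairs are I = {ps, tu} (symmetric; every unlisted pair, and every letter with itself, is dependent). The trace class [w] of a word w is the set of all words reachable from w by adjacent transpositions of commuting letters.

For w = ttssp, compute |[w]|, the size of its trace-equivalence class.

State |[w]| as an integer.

3

#0=t has no predecessor
#1=t depends on [0:t]
#2=s depends on [1:t]
#3=s depends on [2:s]
#4=p depends on [1:t]
sources: [0:t]
N(rest) = Σ N(rest − s) over sources s of rest; N(one piece) = 1:
  size 1 → [3]=1  [4]=1
  size 2 → [2,3]=1  [3,4]=2
  size 3 → [2,3,4]=3
  first=0(t) contributes 3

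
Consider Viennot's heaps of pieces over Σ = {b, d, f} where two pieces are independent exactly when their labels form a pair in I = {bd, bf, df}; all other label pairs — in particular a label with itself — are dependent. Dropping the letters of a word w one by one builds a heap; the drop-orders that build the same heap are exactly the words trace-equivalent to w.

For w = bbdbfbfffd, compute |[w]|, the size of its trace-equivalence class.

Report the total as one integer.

piece 0:b — minimal
piece 1:b rests on {0:b}
piece 2:d — minimal
piece 3:b rests on {1:b}
piece 4:f — minimal
piece 5:b rests on {3:b}
piece 6:f rests on {4:f}
piece 7:f rests on {6:f}
piece 8:f rests on {7:f}
piece 9:d rests on {2:d}
minimal pieces: {0:b, 2:d, 4:f}
ways to finish when only these pieces remain (= sum over removing one remaining piece with nothing left below it):
  1 left: {5}→1  {8}→1  {9}→1
  2 left: {2,9}→1  {3,5}→1  {5,8}→2  {5,9}→2  {7,8}→1  {8,9}→2
  3 left: {1,3,5}→1  {2,5,9}→3  {2,8,9}→3  {3,5,8}→3  {3,5,9}→3  {5,7,8}→3  {5,8,9}→6  {6,7,8}→1  {7,8,9}→3
  4 left: {0,1,3,5}→1  {1,3,5,8}→4  {1,3,5,9}→4  {2,3,5,9}→6  {2,5,8,9}→12  {2,7,8,9}→6  {3,5,7,8}→6  {3,5,8,9}→12  {4,6,7,8}→1  {5,6,7,8}→4  {5,7,8,9}→12  {6,7,8,9}→4
  5 left: {0,1,3,5,8}→5  {0,1,3,5,9}→5  {1,2,3,5,9}→10  {1,3,5,7,8}→10  {1,3,5,8,9}→20  {2,3,5,8,9}→30  {2,5,7,8,9}→30  {2,6,7,8,9}→10  {3,5,6,7,8}→10  {3,5,7,8,9}→30  {4,5,6,7,8}→5  {4,6,7,8,9}→5  {5,6,7,8,9}→20
  6 left: {0,1,2,3,5,9}→15  {0,1,3,5,7,8}→15  {0,1,3,5,8,9}→30  {1,2,3,5,8,9}→60  {1,3,5,6,7,8}→20  {1,3,5,7,8,9}→60  {2,3,5,7,8,9}→90  {2,4,6,7,8,9}→15  {2,5,6,7,8,9}→60  {3,4,5,6,7,8}→15  {3,5,6,7,8,9}→60  {4,5,6,7,8,9}→30
  7 left: {0,1,2,3,5,8,9}→105  {0,1,3,5,6,7,8}→35  {0,1,3,5,7,8,9}→105  {1,2,3,5,7,8,9}→210  {1,3,4,5,6,7,8}→35  {1,3,5,6,7,8,9}→140  {2,3,5,6,7,8,9}→210  {2,4,5,6,7,8,9}→105  {3,4,5,6,7,8,9}→105
  8 left: {0,1,2,3,5,7,8,9}→420  {0,1,3,4,5,6,7,8}→70  {0,1,3,5,6,7,8,9}→280  {1,2,3,5,6,7,8,9}→560  {1,3,4,5,6,7,8,9}→280  {2,3,4,5,6,7,8,9}→420
  placing 0:b first → 1260 extensions
  placing 2:d first → 630 extensions
  placing 4:f first → 1260 extensions
total linear extensions = 3150

3150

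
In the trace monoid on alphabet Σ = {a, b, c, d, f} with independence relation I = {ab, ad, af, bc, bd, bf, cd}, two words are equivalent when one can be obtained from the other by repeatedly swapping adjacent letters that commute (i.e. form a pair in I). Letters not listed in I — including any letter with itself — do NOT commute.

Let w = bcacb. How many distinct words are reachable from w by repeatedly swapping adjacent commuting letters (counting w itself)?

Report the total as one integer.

10

#0=b has no predecessor
#1=c has no predecessor
#2=a depends on [1:c]
#3=c depends on [2:a]
#4=b depends on [0:b]
sources: [0:b, 1:c]
N(rest) = Σ N(rest − s) over sources s of rest; N(one piece) = 1:
  size 1 → [3]=1  [4]=1
  size 2 → [0,4]=1  [2,3]=1  [3,4]=2
  size 3 → [0,3,4]=3  [1,2,3]=1  [2,3,4]=3
  first=0(b) contributes 4
  first=1(c) contributes 6
|[w]| = 10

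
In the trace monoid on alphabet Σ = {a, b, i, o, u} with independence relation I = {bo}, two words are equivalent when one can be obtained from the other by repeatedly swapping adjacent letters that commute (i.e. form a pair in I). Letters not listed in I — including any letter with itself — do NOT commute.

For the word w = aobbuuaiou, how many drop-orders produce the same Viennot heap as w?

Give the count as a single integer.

drop 0:a onto floor
drop 1:o onto {0:a}
drop 2:b onto {0:a}
drop 3:b onto {2:b}
drop 4:u onto {1:o, 3:b}
drop 5:u onto {4:u}
drop 6:a onto {5:u}
drop 7:i onto {6:a}
drop 8:o onto {7:i}
drop 9:u onto {8:o}
ground layer = {0:a}
drop-orders for the pieces not yet dropped (sum over which currently-grounded one goes next):
  1 to go: {9} 1
  2 to go: {8,9} 1
  3 to go: {7,8,9} 1
  4 to go: {6,7,8,9} 1
  5 to go: {5,6,7,8,9} 1
  6 to go: {4,5,6,7,8,9} 1
  7 to go: {1,4,5,6,7,8,9} 1  {3,4,5,6,7,8,9} 1
  8 to go: {1,3,4,5,6,7,8,9} 2  {2,3,4,5,6,7,8,9} 1
  if 0:a drops first: 3 orders

3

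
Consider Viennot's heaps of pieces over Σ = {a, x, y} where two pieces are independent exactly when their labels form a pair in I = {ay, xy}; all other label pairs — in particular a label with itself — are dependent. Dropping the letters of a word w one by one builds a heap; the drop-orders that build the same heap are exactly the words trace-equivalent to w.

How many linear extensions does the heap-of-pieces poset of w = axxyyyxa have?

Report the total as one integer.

drop 0:a onto floor
drop 1:x onto {0:a}
drop 2:x onto {1:x}
drop 3:y onto floor
drop 4:y onto {3:y}
drop 5:y onto {4:y}
drop 6:x onto {2:x}
drop 7:a onto {6:x}
ground layer = {0:a, 3:y}
drop-orders for the pieces not yet dropped (sum over which currently-grounded one goes next):
  1 to go: {5} 1  {7} 1
  2 to go: {4,5} 1  {5,7} 2  {6,7} 1
  3 to go: {2,6,7} 1  {3,4,5} 1  {4,5,7} 3  {5,6,7} 3
  4 to go: {1,2,6,7} 1  {2,5,6,7} 4  {3,4,5,7} 4  {4,5,6,7} 6
  5 to go: {0,1,2,6,7} 1  {1,2,5,6,7} 5  {2,4,5,6,7} 10  {3,4,5,6,7} 10
  6 to go: {0,1,2,5,6,7} 6  {1,2,4,5,6,7} 15  {2,3,4,5,6,7} 20
  if 0:a drops first: 35 orders
  if 3:y drops first: 21 orders
heap linearizations: 56

56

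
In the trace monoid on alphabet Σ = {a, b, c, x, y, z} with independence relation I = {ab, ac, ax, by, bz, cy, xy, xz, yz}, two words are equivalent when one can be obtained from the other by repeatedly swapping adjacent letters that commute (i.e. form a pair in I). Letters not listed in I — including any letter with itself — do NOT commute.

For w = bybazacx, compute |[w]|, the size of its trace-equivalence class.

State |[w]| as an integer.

piece 0:b — minimal
piece 1:y — minimal
piece 2:b rests on {0:b}
piece 3:a rests on {1:y}
piece 4:z rests on {3:a}
piece 5:a rests on {4:z}
piece 6:c rests on {2:b, 4:z}
piece 7:x rests on {6:c}
minimal pieces: {0:b, 1:y}
ways to finish when only these pieces remain (= sum over removing one remaining piece with nothing left below it):
  1 left: {5}→1  {7}→1
  2 left: {5,7}→2  {6,7}→1
  3 left: {2,6,7}→1  {5,6,7}→3
  4 left: {0,2,6,7}→1  {2,5,6,7}→4  {4,5,6,7}→3
  5 left: {0,2,5,6,7}→5  {2,4,5,6,7}→7  {3,4,5,6,7}→3
  6 left: {0,2,4,5,6,7}→12  {1,3,4,5,6,7}→3  {2,3,4,5,6,7}→10
  placing 0:b first → 13 extensions
  placing 1:y first → 22 extensions
total linear extensions = 35

35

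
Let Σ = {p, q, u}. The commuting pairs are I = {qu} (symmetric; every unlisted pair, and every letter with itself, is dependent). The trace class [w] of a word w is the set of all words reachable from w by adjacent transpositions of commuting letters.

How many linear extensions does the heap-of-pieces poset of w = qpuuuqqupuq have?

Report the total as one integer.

30

0(q) covers ∅
1(p) covers 0:q
2(u) covers 1:p
3(u) covers 2:u
4(u) covers 3:u
5(q) covers 1:p
6(q) covers 5:q
7(u) covers 4:u
8(p) covers 6:q, 7:u
9(u) covers 8:p
10(q) covers 8:p
floor of heap: 0:q
completions by unplaced set U, small U first (add the entries for U minus each lowest piece of U):
  |U|=1: {9}:1  {10}:1
  |U|=2: {9,10}:2
  |U|=3: {8,9,10}:2
  |U|=4: {6,8,9,10}:2  {7,8,9,10}:2
  |U|=5: {4,7,8,9,10}:2  {5,6,8,9,10}:2  {6,7,8,9,10}:4
  |U|=6: {3,4,7,8,9,10}:2  {4,6,7,8,9,10}:6  {5,6,7,8,9,10}:6
  |U|=7: {2,3,4,7,8,9,10}:2  {3,4,6,7,8,9,10}:8  {4,5,6,7,8,9,10}:12
  |U|=8: {2,3,4,6,7,8,9,10}:10  {3,4,5,6,7,8,9,10}:20
  |U|=9: {2,3,4,5,6,7,8,9,10}:30
  start at 0(q): 30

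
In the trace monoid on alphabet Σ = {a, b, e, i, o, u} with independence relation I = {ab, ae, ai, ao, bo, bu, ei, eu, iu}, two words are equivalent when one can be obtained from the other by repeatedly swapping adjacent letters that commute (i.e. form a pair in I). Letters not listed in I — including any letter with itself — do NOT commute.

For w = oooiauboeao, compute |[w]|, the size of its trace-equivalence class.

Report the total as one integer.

122

piece 0:o — minimal
piece 1:o rests on {0:o}
piece 2:o rests on {1:o}
piece 3:i rests on {2:o}
piece 4:a — minimal
piece 5:u rests on {2:o, 4:a}
piece 6:b rests on {3:i}
piece 7:o rests on {3:i, 5:u}
piece 8:e rests on {6:b, 7:o}
piece 9:a rests on {5:u}
piece 10:o rests on {8:e}
minimal pieces: {0:o, 4:a}
ways to finish when only these pieces remain (= sum over removing one remaining piece with nothing left below it):
  1 left: {9}→1  {10}→1
  2 left: {8,10}→1  {9,10}→2
  3 left: {6,8,10}→1  {7,8,10}→1  {8,9,10}→3
  4 left: {6,7,8,10}→2  {6,8,9,10}→4  {7,8,9,10}→4
  5 left: {3,6,7,8,10}→2  {5,7,8,9,10}→4  {6,7,8,9,10}→10
  6 left: {3,6,7,8,9,10}→12  {4,5,7,8,9,10}→4  {5,6,7,8,9,10}→14
  7 left: {3,5,6,7,8,9,10}→26  {4,5,6,7,8,9,10}→18
  8 left: {2,3,5,6,7,8,9,10}→26  {3,4,5,6,7,8,9,10}→44
  9 left: {1,2,3,5,6,7,8,9,10}→26  {2,3,4,5,6,7,8,9,10}→70
  placing 0:o first → 96 extensions
  placing 4:a first → 26 extensions
total linear extensions = 122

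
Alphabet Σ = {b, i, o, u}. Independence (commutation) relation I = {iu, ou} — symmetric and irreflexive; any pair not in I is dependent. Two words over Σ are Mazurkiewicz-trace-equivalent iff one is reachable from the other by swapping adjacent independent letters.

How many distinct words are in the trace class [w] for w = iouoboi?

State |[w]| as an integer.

4

0(i) covers ∅
1(o) covers 0:i
2(u) covers ∅
3(o) covers 1:o
4(b) covers 2:u, 3:o
5(o) covers 4:b
6(i) covers 5:o
floor of heap: 0:i, 2:u
completions by unplaced set U, small U first (add the entries for U minus each lowest piece of U):
  |U|=1: {6}:1
  |U|=2: {5,6}:1
  |U|=3: {4,5,6}:1
  |U|=4: {2,4,5,6}:1  {3,4,5,6}:1
  |U|=5: {1,3,4,5,6}:1  {2,3,4,5,6}:2
  start at 0(i): 3
  start at 2(u): 1
sum over floor = 4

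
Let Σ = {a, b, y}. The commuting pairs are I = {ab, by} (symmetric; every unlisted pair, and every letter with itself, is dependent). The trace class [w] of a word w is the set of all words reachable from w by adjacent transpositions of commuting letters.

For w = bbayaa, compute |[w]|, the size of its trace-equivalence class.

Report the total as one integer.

15

piece 0:b — minimal
piece 1:b rests on {0:b}
piece 2:a — minimal
piece 3:y rests on {2:a}
piece 4:a rests on {3:y}
piece 5:a rests on {4:a}
minimal pieces: {0:b, 2:a}
ways to finish when only these pieces remain (= sum over removing one remaining piece with nothing left below it):
  1 left: {1}→1  {5}→1
  2 left: {0,1}→1  {1,5}→2  {4,5}→1
  3 left: {0,1,5}→3  {1,4,5}→3  {3,4,5}→1
  4 left: {0,1,4,5}→6  {1,3,4,5}→4  {2,3,4,5}→1
  placing 0:b first → 5 extensions
  placing 2:a first → 10 extensions
total linear extensions = 15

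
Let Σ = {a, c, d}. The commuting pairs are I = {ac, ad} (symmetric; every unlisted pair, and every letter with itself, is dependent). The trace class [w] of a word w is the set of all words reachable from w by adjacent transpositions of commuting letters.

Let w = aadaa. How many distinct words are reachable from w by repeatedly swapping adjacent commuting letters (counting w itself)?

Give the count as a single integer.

piece 0:a — minimal
piece 1:a rests on {0:a}
piece 2:d — minimal
piece 3:a rests on {1:a}
piece 4:a rests on {3:a}
minimal pieces: {0:a, 2:d}
ways to finish when only these pieces remain (= sum over removing one remaining piece with nothing left below it):
  1 left: {2}→1  {4}→1
  2 left: {2,4}→2  {3,4}→1
  3 left: {1,3,4}→1  {2,3,4}→3
  placing 0:a first → 4 extensions
  placing 2:d first → 1 extensions
total linear extensions = 5

5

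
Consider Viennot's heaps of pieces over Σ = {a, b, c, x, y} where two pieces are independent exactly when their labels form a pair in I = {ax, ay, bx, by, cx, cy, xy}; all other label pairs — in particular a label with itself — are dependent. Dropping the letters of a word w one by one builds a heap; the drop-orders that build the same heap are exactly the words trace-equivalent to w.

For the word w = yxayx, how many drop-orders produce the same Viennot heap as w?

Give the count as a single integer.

0(y) covers ∅
1(x) covers ∅
2(a) covers ∅
3(y) covers 0:y
4(x) covers 1:x
floor of heap: 0:y, 1:x, 2:a
completions by unplaced set U, small U first (add the entries for U minus each lowest piece of U):
  |U|=1: {2}:1  {3}:1  {4}:1
  |U|=2: {0,3}:1  {1,4}:1  {2,3}:2  {2,4}:2  {3,4}:2
  |U|=3: {0,2,3}:3  {0,3,4}:3  {1,2,4}:3  {1,3,4}:3  {2,3,4}:6
  start at 0(y): 12
  start at 1(x): 12
  start at 2(a): 6
sum over floor = 30

30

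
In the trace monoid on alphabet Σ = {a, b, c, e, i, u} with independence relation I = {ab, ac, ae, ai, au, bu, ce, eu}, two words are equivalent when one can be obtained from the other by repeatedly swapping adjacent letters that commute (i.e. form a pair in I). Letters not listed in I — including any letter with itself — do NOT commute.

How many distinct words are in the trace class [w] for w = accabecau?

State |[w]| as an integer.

252

piece 0:a — minimal
piece 1:c — minimal
piece 2:c rests on {1:c}
piece 3:a rests on {0:a}
piece 4:b rests on {2:c}
piece 5:e rests on {4:b}
piece 6:c rests on {4:b}
piece 7:a rests on {3:a}
piece 8:u rests on {6:c}
minimal pieces: {0:a, 1:c}
ways to finish when only these pieces remain (= sum over removing one remaining piece with nothing left below it):
  1 left: {5}→1  {7}→1  {8}→1
  2 left: {3,7}→1  {5,7}→2  {5,8}→2  {6,8}→1  {7,8}→2
  3 left: {0,3,7}→1  {3,5,7}→3  {3,7,8}→3  {5,6,8}→3  {5,7,8}→6  {6,7,8}→3
  4 left: {0,3,5,7}→4  {0,3,7,8}→4  {3,5,7,8}→12  {3,6,7,8}→6  {4,5,6,8}→3  {5,6,7,8}→12
  5 left: {0,3,5,7,8}→20  {0,3,6,7,8}→10  {2,4,5,6,8}→3  {3,5,6,7,8}→30  {4,5,6,7,8}→15
  6 left: {0,3,5,6,7,8}→60  {1,2,4,5,6,8}→3  {2,4,5,6,7,8}→18  {3,4,5,6,7,8}→45
  7 left: {0,3,4,5,6,7,8}→105  {1,2,4,5,6,7,8}→21  {2,3,4,5,6,7,8}→63
  placing 0:a first → 84 extensions
  placing 1:c first → 168 extensions
total linear extensions = 252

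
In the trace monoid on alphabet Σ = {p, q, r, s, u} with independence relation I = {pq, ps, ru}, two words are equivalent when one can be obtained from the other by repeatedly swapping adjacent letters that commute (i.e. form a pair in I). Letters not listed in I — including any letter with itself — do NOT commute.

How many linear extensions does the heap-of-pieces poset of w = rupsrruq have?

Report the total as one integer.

#0=r has no predecessor
#1=u has no predecessor
#2=p depends on [0:r, 1:u]
#3=s depends on [0:r, 1:u]
#4=r depends on [2:p, 3:s]
#5=r depends on [4:r]
#6=u depends on [2:p, 3:s]
#7=q depends on [5:r, 6:u]
sources: [0:r, 1:u]
N(rest) = Σ N(rest − s) over sources s of rest; N(one piece) = 1:
  size 1 → [7]=1
  size 2 → [5,7]=1  [6,7]=1
  size 3 → [4,5,7]=1  [5,6,7]=2
  size 4 → [4,5,6,7]=3
  size 5 → [2,4,5,6,7]=3  [3,4,5,6,7]=3
  size 6 → [2,3,4,5,6,7]=6
  first=0(r) contributes 6
  first=1(u) contributes 6
|[w]| = 12

12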